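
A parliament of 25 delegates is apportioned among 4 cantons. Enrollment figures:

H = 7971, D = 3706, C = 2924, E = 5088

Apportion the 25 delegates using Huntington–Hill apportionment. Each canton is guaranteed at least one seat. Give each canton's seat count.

With divisor 807: modified quotas H 9.877, D 4.592, C 3.623, E 6.305.
Geometric-mean thresholds: H √(9·10)=9.487, D √(4·5)=4.472, C √(3·4)=3.464, E √(6·7)=6.481.
Each quota rounded against its threshold gives H 10, D 5, C 4, E 6 (total 25).

H: 10, D: 5, C: 4, E: 6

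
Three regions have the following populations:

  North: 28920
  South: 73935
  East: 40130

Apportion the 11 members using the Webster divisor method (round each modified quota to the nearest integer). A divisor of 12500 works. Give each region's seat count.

With modified divisor 12500: modified quotas North 2.314, South 5.915, East 3.210.
Rounding to the nearest integer: North 2, South 6, East 3 (total 11).

North 2; South 6; East 3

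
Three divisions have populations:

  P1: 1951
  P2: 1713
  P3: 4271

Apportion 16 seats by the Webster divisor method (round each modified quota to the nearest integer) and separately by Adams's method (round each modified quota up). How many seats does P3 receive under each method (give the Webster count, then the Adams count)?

Webster: P1 4, P2 3, P3 9.
Adams: P1 4, P2 4, P3 8.
P3 gets 9 under Webster and 8 under Adams.

9 and 8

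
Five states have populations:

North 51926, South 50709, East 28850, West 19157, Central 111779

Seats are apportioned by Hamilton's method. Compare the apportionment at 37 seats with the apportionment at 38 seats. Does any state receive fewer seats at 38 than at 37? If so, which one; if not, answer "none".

At 37 seats: North 7, South 7, East 4, West 3, Central 16.
At 38 seats: North 8, South 7, East 4, West 3, Central 16.
No state's allocation decreased.

none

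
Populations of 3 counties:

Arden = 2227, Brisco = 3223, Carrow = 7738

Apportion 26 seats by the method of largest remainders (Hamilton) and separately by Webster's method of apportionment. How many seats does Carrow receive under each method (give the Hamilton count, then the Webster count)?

15 and 16

Hamilton: Arden 5, Brisco 6, Carrow 15.
Webster: Arden 4, Brisco 6, Carrow 16.
Carrow gets 15 under Hamilton and 16 under Webster.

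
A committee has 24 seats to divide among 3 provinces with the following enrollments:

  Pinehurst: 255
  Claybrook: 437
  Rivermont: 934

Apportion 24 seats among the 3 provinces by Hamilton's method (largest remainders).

Standard divisor: 1626 ÷ 24 ≈ 67.75.
Standard quotas: Pinehurst 3.764, Claybrook 6.450, Rivermont 13.786.
Lower quotas: Pinehurst 3, Claybrook 6, Rivermont 13 (sum 22, leaving 2 seats).
Remainders in descending order: Rivermont 0.786, Pinehurst 0.764, Claybrook 0.450.
The surplus seats go to Rivermont, Pinehurst.

Pinehurst 4, Claybrook 6, Rivermont 14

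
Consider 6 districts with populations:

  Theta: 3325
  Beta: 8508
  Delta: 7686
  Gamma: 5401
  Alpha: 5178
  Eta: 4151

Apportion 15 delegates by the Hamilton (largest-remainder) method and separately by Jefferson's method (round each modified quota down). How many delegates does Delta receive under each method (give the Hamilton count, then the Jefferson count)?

3 and 4

Hamilton: Theta 2, Beta 4, Delta 3, Gamma 2, Alpha 2, Eta 2.
Jefferson: Theta 1, Beta 4, Delta 4, Gamma 2, Alpha 2, Eta 2.
Delta gets 3 under Hamilton and 4 under Jefferson.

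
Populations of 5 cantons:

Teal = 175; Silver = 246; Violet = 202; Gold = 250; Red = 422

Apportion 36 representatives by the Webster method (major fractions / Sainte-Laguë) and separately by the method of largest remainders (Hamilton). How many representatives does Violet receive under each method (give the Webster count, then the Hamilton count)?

6 and 5

Webster: Teal 5, Silver 7, Violet 6, Gold 7, Red 11.
Hamilton: Teal 5, Silver 7, Violet 5, Gold 7, Red 12.
Violet gets 6 under Webster and 5 under Hamilton.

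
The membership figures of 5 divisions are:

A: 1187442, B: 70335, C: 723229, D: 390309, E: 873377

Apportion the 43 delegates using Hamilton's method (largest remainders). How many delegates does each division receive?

A=16, B=1, C=10, D=5, E=11

The standard divisor is 3244692/43 ≈ 75457.953.
Standard quotas: A 15.7365, B 0.9321, C 9.5845, D 5.1725, E 11.5744.
Lower quotas: A 15, B 0, C 9, D 5, E 11 (sum 40, leaving 3 seats).
Remainders in descending order: B 0.9321, A 0.7365, C 0.5845, E 0.5744, D 0.1725.
Largest remainders: B, A, C receive the extra seats.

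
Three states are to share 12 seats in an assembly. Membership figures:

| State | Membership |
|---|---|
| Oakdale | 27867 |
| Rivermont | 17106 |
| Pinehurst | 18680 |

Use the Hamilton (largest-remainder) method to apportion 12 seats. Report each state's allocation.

Oakdale=5; Rivermont=3; Pinehurst=4

Total 63653; standard divisor 63653/12 ≈ 5304.417.
Standard quotas: Oakdale 5.2535, Rivermont 3.2249, Pinehurst 3.5216.
Lower quotas: Oakdale 5, Rivermont 3, Pinehurst 3 (sum 11, leaving 1 seat).
Remainders in descending order: Pinehurst 0.5216, Oakdale 0.2535, Rivermont 0.2249.
The surplus seat goes to Pinehurst.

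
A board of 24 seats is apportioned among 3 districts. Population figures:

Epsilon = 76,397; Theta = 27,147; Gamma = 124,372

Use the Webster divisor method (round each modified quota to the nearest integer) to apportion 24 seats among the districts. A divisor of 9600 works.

Epsilon=8; Theta=3; Gamma=13

With modified divisor 9600: modified quotas Epsilon 7.958, Theta 2.828, Gamma 12.955.
Rounding to the nearest integer: Epsilon 8, Theta 3, Gamma 13 (total 24).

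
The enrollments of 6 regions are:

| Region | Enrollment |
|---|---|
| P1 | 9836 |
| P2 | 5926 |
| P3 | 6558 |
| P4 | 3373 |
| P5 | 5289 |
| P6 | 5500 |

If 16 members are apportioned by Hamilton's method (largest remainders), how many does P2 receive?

The standard divisor is 36482/16 ≈ 2280.125.
Standard quotas: P1 4.3138, P2 2.5990, P3 2.8762, P4 1.4793, P5 2.3196, P6 2.4121.
Lower quotas: P1 4, P2 2, P3 2, P4 1, P5 2, P6 2 (sum 13, leaving 3 seats).
Remainders in descending order: P3 0.8762, P2 0.5990, P4 0.4793, P6 0.4121, P5 0.3196, P1 0.3138.
Largest remainders: P3, P2, P4 receive the extra seats.
P2 receives 3.

3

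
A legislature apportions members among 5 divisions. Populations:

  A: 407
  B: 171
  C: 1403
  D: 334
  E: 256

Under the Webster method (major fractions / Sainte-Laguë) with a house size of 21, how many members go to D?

3

Standard divisor 2571/21 ≈ 122.429; standard quotas: A 3.324, B 1.397, C 11.460, D 2.728, E 2.091.
Rounding to the nearest integer gives 3, 1, 11, 3, 2 = 20 seats, so the divisor must be adjusted.
With modified divisor 120: modified quotas A 3.392, B 1.425, C 11.692, D 2.783, E 2.133.
Rounding to the nearest integer: A 3, B 1, C 12, D 3, E 2 (total 21).
D receives 3.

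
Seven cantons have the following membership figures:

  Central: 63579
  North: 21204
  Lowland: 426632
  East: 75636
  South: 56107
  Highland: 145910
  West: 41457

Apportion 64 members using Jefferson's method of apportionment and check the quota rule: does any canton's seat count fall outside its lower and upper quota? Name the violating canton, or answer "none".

Standard quotas: Central 4.899, North 1.634, Lowland 32.876, East 5.828, South 4.324, Highland 11.244, West 3.195.
Jefferson allocation: Central 5, North 1, Lowland 34, East 6, South 4, Highland 11, West 3.
Lowland has quota 32.876 (lower 32, upper 33) but receives 34 — outside the quota interval.

Lowland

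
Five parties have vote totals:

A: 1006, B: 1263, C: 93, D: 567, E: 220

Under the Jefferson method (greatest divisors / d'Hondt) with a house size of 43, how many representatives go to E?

Standard divisor 3149/43 ≈ 73.233; standard quotas: A 13.737, B 17.246, C 1.270, D 7.742, E 3.004.
Rounding down gives 13, 17, 1, 7, 3 = 41 seats, so the divisor must be adjusted.
With modified divisor 70.5: modified quotas A 14.270, B 17.915, C 1.319, D 8.043, E 3.121.
Rounding down: A 14, B 17, C 1, D 8, E 3 (total 43).
E receives 3.

3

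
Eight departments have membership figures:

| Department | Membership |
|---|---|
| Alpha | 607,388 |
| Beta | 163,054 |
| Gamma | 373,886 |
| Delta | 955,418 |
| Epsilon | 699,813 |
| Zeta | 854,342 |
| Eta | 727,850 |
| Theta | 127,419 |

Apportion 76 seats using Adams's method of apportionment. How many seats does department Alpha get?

10

Standard divisor 4509170/76 ≈ 59331.184; standard quotas: Alpha 10.237, Beta 2.748, Gamma 6.302, Delta 16.103, Epsilon 11.795, Zeta 14.400, Eta 12.268, Theta 2.148.
Rounding up gives 11, 3, 7, 17, 12, 15, 13, 3 = 81 seats, so the divisor must be adjusted.
With modified divisor 63000: modified quotas Alpha 9.641, Beta 2.588, Gamma 5.935, Delta 15.165, Epsilon 11.108, Zeta 13.561, Eta 11.553, Theta 2.023.
Rounding up: Alpha 10, Beta 3, Gamma 6, Delta 16, Epsilon 12, Zeta 14, Eta 12, Theta 3 (total 76).
Alpha receives 10.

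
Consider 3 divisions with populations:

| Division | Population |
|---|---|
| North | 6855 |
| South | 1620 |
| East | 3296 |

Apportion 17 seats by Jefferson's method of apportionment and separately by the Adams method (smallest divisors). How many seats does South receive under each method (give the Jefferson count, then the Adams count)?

2 and 3

Jefferson: North 10, South 2, East 5.
Adams: North 9, South 3, East 5.
South gets 2 under Jefferson and 3 under Adams.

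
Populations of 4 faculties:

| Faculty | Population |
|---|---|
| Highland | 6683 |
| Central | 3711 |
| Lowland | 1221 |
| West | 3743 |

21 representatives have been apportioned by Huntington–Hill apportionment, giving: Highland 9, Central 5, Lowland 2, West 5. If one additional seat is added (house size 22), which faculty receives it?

Highland

Priority for the next seat is population ÷ (√(s·(s+1))).
Priorities: Highland 704.450, Central 677.533, Lowland 498.471, West 683.375.
Highest priority: Highland.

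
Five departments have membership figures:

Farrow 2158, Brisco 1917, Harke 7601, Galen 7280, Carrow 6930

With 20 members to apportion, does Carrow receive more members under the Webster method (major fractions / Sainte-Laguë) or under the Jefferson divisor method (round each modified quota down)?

Jefferson

Webster: Farrow 2, Brisco 1, Harke 6, Galen 6, Carrow 5.
Jefferson: Farrow 1, Brisco 1, Harke 6, Galen 6, Carrow 6.
Carrow gets 5 under Webster and 6 under Jefferson.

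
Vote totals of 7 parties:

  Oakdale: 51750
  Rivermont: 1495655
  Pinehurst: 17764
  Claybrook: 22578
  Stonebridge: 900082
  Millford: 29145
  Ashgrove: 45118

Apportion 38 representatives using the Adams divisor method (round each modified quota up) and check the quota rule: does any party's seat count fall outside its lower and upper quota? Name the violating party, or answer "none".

Standard quotas: Oakdale 0.768, Rivermont 22.183, Pinehurst 0.263, Claybrook 0.335, Stonebridge 13.350, Millford 0.432, Ashgrove 0.669.
Adams allocation: Oakdale 1, Rivermont 20, Pinehurst 1, Claybrook 1, Stonebridge 13, Millford 1, Ashgrove 1.
Rivermont has quota 22.183 (lower 22, upper 23) but receives 20 — outside the quota interval.

Rivermont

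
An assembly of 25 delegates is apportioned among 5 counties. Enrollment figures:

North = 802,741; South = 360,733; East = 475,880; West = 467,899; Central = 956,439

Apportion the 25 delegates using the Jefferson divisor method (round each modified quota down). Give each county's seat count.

Standard divisor 3063692/25 ≈ 122547.68; standard quotas: North 6.550, South 2.944, East 3.883, West 3.818, Central 7.805.
Rounding down gives 6, 2, 3, 3, 7 = 21 seats, so the divisor must be adjusted.
With modified divisor 115800: modified quotas North 6.932, South 3.115, East 4.109, West 4.041, Central 8.259.
Rounding down: North 6, South 3, East 4, West 4, Central 8 (total 25).

North=6; South=3; East=4; West=4; Central=8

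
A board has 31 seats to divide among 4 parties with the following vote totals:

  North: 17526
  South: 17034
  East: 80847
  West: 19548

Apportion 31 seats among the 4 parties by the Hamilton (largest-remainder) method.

Total 134955; standard divisor 134955/31 ≈ 4353.387.
Standard quotas: North 4.0258, South 3.9128, East 18.5711, West 4.4903.
Lower quotas: North 4, South 3, East 18, West 4 (sum 29, leaving 2 seats).
Remainders in descending order: South 0.9128, East 0.5711, West 0.4903, North 0.0258.
Largest remainders: South, East receive the extra seats.

North: 4; South: 4; East: 19; West: 4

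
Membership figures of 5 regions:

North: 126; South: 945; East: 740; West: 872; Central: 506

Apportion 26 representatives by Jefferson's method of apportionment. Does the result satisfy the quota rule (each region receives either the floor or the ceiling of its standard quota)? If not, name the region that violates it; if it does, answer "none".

none

Standard quotas: North 1.027, South 7.705, East 6.033, West 7.109, Central 4.125.
Jefferson allocation: North 1, South 8, East 6, West 7, Central 4.
Every allocation lies between the lower and upper quota.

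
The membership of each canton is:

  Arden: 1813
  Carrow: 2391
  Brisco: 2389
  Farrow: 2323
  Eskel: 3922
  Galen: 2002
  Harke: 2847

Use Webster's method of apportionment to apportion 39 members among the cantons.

Arden: 4, Carrow: 5, Brisco: 5, Farrow: 5, Eskel: 9, Galen: 5, Harke: 6

Standard divisor 17687/39 ≈ 453.513; standard quotas: Arden 3.998, Carrow 5.272, Brisco 5.268, Farrow 5.122, Eskel 8.648, Galen 4.414, Harke 6.278.
Rounding to the nearest integer gives 4, 5, 5, 5, 9, 4, 6 = 38 seats, so the divisor must be adjusted.
With modified divisor 440: modified quotas Arden 4.120, Carrow 5.434, Brisco 5.430, Farrow 5.280, Eskel 8.914, Galen 4.550, Harke 6.470.
Rounding to the nearest integer: Arden 4, Carrow 5, Brisco 5, Farrow 5, Eskel 9, Galen 5, Harke 6 (total 39).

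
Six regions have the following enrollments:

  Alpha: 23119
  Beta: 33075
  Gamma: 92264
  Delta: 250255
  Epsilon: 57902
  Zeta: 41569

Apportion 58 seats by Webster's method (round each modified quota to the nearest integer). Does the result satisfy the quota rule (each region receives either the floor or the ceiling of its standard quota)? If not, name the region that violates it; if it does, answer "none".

Delta

Standard quotas: Alpha 2.692, Beta 3.851, Gamma 10.742, Delta 29.135, Epsilon 6.741, Zeta 4.840.
Webster allocation: Alpha 3, Beta 4, Gamma 11, Delta 28, Epsilon 7, Zeta 5.
Delta has quota 29.135 (lower 29, upper 30) but receives 28 — outside the quota interval.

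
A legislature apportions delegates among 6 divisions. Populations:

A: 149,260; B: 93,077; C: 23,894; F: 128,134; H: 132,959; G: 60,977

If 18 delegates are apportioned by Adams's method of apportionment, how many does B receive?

Standard divisor 588301/18 ≈ 32683.389; standard quotas: A 4.567, B 2.848, C 0.731, F 3.920, H 4.068, G 1.866.
Rounding up gives 5, 3, 1, 4, 5, 2 = 20 seats, so the divisor must be adjusted.
With modified divisor 40000: modified quotas A 3.732, B 2.327, C 0.597, F 3.203, H 3.324, G 1.524.
Rounding up: A 4, B 3, C 1, F 4, H 4, G 2 (total 18).
B receives 3.

3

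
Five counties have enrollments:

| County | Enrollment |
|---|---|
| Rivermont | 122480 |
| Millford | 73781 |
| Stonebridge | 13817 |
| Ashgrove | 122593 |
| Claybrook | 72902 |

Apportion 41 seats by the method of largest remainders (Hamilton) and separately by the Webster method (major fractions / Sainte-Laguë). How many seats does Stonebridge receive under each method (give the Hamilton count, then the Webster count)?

2 and 1

Hamilton: Rivermont 12, Millford 8, Stonebridge 2, Ashgrove 12, Claybrook 7.
Webster: Rivermont 12, Millford 8, Stonebridge 1, Ashgrove 13, Claybrook 7.
Stonebridge gets 2 under Hamilton and 1 under Webster.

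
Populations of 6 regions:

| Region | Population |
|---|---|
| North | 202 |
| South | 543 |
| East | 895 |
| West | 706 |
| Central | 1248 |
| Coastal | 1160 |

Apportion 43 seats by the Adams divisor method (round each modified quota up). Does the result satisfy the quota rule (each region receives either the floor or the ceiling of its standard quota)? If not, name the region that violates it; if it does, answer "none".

Standard quotas: North 1.827, South 4.911, East 8.095, West 6.386, Central 11.288, Coastal 10.492.
Adams allocation: North 2, South 5, East 8, West 7, Central 11, Coastal 10.
Every allocation lies between the lower and upper quota.

none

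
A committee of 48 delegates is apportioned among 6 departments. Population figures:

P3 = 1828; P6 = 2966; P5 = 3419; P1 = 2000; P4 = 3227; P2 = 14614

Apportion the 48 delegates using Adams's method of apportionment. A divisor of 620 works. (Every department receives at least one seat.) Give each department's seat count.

P3 3; P6 5; P5 6; P1 4; P4 6; P2 24

With modified divisor 620: modified quotas P3 2.948, P6 4.784, P5 5.515, P1 3.226, P4 5.205, P2 23.571.
Rounding up: P3 3, P6 5, P5 6, P1 4, P4 6, P2 24 (total 48).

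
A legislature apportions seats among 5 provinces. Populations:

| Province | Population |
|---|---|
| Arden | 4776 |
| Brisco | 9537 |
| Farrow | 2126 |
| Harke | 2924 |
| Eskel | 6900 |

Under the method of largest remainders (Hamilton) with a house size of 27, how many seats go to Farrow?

2

The standard divisor is 26263/27 ≈ 972.704.
Standard quotas: Arden 4.9100, Brisco 9.8046, Farrow 2.1857, Harke 3.0061, Eskel 7.0936.
Lower quotas: Arden 4, Brisco 9, Farrow 2, Harke 3, Eskel 7 (sum 25, leaving 2 seats).
Remainders in descending order: Arden 0.9100, Brisco 0.8046, Farrow 0.1857, Eskel 0.0936, Harke 0.0061.
The surplus seats go to Arden, Brisco.
Farrow receives 2.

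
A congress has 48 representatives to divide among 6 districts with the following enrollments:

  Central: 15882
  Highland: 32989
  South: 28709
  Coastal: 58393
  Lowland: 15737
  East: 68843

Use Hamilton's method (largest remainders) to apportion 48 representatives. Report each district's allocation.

Central=4, Highland=7, South=6, Coastal=13, Lowland=3, East=15

The standard divisor is 220553/48 ≈ 4594.854.
Standard quotas: Central 3.4565, Highland 7.1796, South 6.2481, Coastal 12.7083, Lowland 3.4249, East 14.9826.
Lower quotas: Central 3, Highland 7, South 6, Coastal 12, Lowland 3, East 14 (sum 45, leaving 3 seats).
Remainders in descending order: East 0.9826, Coastal 0.7083, Central 0.4565, Lowland 0.4249, South 0.2481, Highland 0.1796.
The surplus seats go to East, Coastal, Central.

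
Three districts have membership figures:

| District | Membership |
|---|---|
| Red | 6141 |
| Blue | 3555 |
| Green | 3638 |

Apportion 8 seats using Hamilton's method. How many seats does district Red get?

4

The standard divisor is 13334/8 ≈ 1666.75.
Standard quotas: Red 3.6844, Blue 2.1329, Green 2.1827.
Lower quotas: Red 3, Blue 2, Green 2 (sum 7, leaving 1 seat).
Remainders in descending order: Red 0.6844, Green 0.1827, Blue 0.1329.
The surplus seat goes to Red.
Red receives 4.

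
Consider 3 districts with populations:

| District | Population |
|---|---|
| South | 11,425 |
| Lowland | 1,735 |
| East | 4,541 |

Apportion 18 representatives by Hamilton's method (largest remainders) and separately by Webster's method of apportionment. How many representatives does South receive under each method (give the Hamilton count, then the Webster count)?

Hamilton: South 12, Lowland 2, East 4.
Webster: South 11, Lowland 2, East 5.
South gets 12 under Hamilton and 11 under Webster.

12 and 11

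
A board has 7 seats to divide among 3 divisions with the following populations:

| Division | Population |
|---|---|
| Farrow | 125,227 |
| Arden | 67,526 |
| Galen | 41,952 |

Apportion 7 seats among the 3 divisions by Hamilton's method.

Farrow 4, Arden 2, Galen 1

Total 234705; standard divisor 234705/7 ≈ 33529.286.
Standard quotas: Farrow 3.7349, Arden 2.0139, Galen 1.2512.
Lower quotas: Farrow 3, Arden 2, Galen 1 (sum 6, leaving 1 seat).
Remainders in descending order: Farrow 0.7349, Galen 0.2512, Arden 0.0139.
The surplus seat goes to Farrow.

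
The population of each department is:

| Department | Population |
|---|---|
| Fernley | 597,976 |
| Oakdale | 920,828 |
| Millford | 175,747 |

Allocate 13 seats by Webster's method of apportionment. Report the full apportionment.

Fernley 5, Oakdale 7, Millford 1

Standard divisor 1694551/13 ≈ 130350.077; standard quotas: Fernley 4.587, Oakdale 7.064, Millford 1.348.
Rounding to the nearest integer gives Fernley 5, Oakdale 7, Millford 1 — total 13, matching the house size, so no adjustment is needed.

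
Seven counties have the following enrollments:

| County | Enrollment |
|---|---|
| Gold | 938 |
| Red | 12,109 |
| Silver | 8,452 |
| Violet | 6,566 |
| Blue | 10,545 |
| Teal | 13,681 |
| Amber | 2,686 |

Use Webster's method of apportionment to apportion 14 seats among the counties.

Gold: 0, Red: 3, Silver: 2, Violet: 2, Blue: 3, Teal: 3, Amber: 1

Standard divisor 54977/14 ≈ 3926.929; standard quotas: Gold 0.239, Red 3.084, Silver 2.152, Violet 1.672, Blue 2.685, Teal 3.484, Amber 0.684.
Rounding to the nearest integer gives Gold 0, Red 3, Silver 2, Violet 2, Blue 3, Teal 3, Amber 1 — total 14, matching the house size, so no adjustment is needed.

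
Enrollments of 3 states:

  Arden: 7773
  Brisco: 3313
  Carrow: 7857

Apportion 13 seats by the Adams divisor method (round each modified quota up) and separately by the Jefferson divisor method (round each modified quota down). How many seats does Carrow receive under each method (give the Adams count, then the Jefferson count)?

5 and 6

Adams: Arden 5, Brisco 3, Carrow 5.
Jefferson: Arden 5, Brisco 2, Carrow 6.
Carrow gets 5 under Adams and 6 under Jefferson.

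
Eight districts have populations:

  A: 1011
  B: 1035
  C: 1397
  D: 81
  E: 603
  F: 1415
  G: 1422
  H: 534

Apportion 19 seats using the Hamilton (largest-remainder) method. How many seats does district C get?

The standard divisor is 7498/19 ≈ 394.632.
Standard quotas: A 2.562, B 2.623, C 3.540, D 0.205, E 1.528, F 3.586, G 3.603, H 1.353.
Lower quotas: A 2, B 2, C 3, D 0, E 1, F 3, G 3, H 1 (sum 15, leaving 4 seats).
Remainders in descending order: B 0.623, G 0.603, F 0.586, A 0.562, C 0.540, E 0.528, H 0.353, D 0.205.
The surplus seats go to B, G, F, A.
C receives 3.

3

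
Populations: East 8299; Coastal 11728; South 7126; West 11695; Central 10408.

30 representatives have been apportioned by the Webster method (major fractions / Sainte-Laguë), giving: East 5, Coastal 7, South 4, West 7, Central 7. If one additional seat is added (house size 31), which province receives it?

Priority for the next seat is population ÷ (current seats + 0.5).
Priorities: East 1508.909, Coastal 1563.733, South 1583.556, West 1559.333, Central 1387.733.
Highest priority: South.

South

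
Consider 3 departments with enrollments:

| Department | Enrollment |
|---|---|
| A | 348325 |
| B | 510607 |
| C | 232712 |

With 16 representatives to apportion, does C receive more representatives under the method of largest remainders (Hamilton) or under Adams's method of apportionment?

Hamilton: A 5, B 8, C 3.
Adams: A 5, B 7, C 4.
C gets 3 under Hamilton and 4 under Adams.

Adams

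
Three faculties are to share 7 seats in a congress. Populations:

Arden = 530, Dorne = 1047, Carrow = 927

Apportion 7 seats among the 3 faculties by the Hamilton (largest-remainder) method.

Standard divisor: 2504 ÷ 7 ≈ 357.714.
Standard quotas: Arden 1.482, Dorne 2.927, Carrow 2.591.
Lower quotas: Arden 1, Dorne 2, Carrow 2 (sum 5, leaving 2 seats).
Remainders in descending order: Dorne 0.927, Carrow 0.591, Arden 0.482.
The surplus seats go to Dorne, Carrow.

Arden 1, Dorne 3, Carrow 3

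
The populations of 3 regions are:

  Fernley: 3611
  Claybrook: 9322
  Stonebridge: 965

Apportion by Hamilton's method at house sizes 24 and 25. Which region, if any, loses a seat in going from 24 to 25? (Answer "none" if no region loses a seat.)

At 24 seats: Fernley 6, Claybrook 16, Stonebridge 2.
At 25 seats: Fernley 6, Claybrook 17, Stonebridge 2.
No region's allocation decreased.

none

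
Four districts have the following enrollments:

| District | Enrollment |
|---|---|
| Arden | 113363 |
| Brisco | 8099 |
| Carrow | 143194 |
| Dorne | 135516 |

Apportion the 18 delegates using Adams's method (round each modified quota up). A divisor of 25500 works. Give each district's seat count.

Arden: 5, Brisco: 1, Carrow: 6, Dorne: 6

With modified divisor 25500: modified quotas Arden 4.446, Brisco 0.318, Carrow 5.615, Dorne 5.314.
Rounding up: Arden 5, Brisco 1, Carrow 6, Dorne 6 (total 18).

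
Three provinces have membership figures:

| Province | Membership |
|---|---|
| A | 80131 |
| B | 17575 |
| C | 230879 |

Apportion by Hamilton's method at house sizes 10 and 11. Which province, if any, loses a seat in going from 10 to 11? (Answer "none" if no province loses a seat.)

At 10 seats: A 2, B 1, C 7.
At 11 seats: A 3, B 0, C 8.
B drops from 1 to 0.

B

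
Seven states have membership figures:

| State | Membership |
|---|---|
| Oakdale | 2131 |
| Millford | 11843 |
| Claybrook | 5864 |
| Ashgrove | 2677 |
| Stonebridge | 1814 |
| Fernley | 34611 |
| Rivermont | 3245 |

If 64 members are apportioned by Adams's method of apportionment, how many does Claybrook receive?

6

Standard divisor 62185/64 ≈ 971.641; standard quotas: Oakdale 2.193, Millford 12.189, Claybrook 6.035, Ashgrove 2.755, Stonebridge 1.867, Fernley 35.621, Rivermont 3.340.
Rounding up gives 3, 13, 7, 3, 2, 36, 4 = 68 seats, so the divisor must be adjusted.
With modified divisor 1030: modified quotas Oakdale 2.069, Millford 11.498, Claybrook 5.693, Ashgrove 2.599, Stonebridge 1.761, Fernley 33.603, Rivermont 3.150.
Rounding up: Oakdale 3, Millford 12, Claybrook 6, Ashgrove 3, Stonebridge 2, Fernley 34, Rivermont 4 (total 64).
Claybrook receives 6.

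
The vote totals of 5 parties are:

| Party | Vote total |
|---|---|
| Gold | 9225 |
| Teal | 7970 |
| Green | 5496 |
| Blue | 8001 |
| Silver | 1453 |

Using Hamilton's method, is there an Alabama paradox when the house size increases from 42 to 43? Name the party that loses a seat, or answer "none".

At 42 seats: Gold 12, Teal 10, Green 7, Blue 11, Silver 2.
At 43 seats: Gold 12, Teal 11, Green 7, Blue 11, Silver 2.
No party's allocation decreased.

none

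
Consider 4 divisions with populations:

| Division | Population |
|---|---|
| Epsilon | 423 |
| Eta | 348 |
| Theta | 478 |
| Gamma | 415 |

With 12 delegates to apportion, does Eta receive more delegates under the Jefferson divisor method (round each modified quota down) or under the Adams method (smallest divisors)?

Adams

Jefferson: Epsilon 3, Eta 2, Theta 4, Gamma 3.
Adams: Epsilon 3, Eta 3, Theta 3, Gamma 3.
Eta gets 2 under Jefferson and 3 under Adams.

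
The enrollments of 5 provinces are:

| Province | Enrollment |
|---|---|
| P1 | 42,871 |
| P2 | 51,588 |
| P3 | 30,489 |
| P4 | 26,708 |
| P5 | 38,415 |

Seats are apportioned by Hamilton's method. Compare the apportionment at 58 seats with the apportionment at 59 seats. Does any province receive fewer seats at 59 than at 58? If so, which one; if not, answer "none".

none

At 58 seats: P1 13, P2 16, P3 9, P4 8, P5 12.
At 59 seats: P1 13, P2 16, P3 10, P4 8, P5 12.
No province's allocation decreased.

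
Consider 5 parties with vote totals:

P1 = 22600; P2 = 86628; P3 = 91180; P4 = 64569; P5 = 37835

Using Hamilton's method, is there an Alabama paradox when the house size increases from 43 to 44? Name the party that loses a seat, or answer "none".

At 43 seats: P1 3, P2 12, P3 13, P4 9, P5 6.
At 44 seats: P1 3, P2 13, P3 13, P4 9, P5 6.
No party's allocation decreased.

none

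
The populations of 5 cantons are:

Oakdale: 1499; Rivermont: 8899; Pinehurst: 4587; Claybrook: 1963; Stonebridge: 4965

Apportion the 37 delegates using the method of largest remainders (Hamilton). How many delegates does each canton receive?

Oakdale: 3, Rivermont: 15, Pinehurst: 8, Claybrook: 3, Stonebridge: 8

Standard divisor: 21913 ÷ 37 ≈ 592.243.
Standard quotas: Oakdale 2.5311, Rivermont 15.0259, Pinehurst 7.7451, Claybrook 3.3145, Stonebridge 8.3834.
Lower quotas: Oakdale 2, Rivermont 15, Pinehurst 7, Claybrook 3, Stonebridge 8 (sum 35, leaving 2 seats).
Remainders in descending order: Pinehurst 0.7451, Oakdale 0.5311, Stonebridge 0.3834, Claybrook 0.3145, Rivermont 0.0259.
Largest remainders: Pinehurst, Oakdale receive the extra seats.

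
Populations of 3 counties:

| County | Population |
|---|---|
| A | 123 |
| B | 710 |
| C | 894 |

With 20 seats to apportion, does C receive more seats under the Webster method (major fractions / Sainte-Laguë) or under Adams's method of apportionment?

Webster: A 1, B 8, C 11.
Adams: A 2, B 8, C 10.
C gets 11 under Webster and 10 under Adams.

Webster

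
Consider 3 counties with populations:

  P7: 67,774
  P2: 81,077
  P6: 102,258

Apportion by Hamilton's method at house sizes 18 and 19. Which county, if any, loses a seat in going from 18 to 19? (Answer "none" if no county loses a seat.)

none

At 18 seats: P7 5, P2 6, P6 7.
At 19 seats: P7 5, P2 6, P6 8.
No county's allocation decreased.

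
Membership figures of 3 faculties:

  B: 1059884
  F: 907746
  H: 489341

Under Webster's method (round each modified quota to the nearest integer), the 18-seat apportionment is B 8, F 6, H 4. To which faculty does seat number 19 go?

Priority for the next seat is population ÷ (current seats + 0.5).
Priorities: B 124692.235, F 139653.231, H 108742.444.
Highest priority: F.

F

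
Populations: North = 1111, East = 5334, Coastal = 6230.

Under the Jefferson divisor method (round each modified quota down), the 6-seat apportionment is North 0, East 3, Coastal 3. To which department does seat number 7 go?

Priority for the next seat is population ÷ (current seats + 1).
Priorities: North 1111.000, East 1333.500, Coastal 1557.500.
Highest priority: Coastal.

Coastal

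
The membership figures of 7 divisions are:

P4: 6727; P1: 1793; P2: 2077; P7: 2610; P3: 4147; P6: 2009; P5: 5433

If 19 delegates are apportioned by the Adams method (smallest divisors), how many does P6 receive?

Standard divisor 24796/19 ≈ 1305.053; standard quotas: P4 5.155, P1 1.374, P2 1.592, P7 2.000, P3 3.178, P6 1.539, P5 4.163.
Rounding up gives 6, 2, 2, 2, 4, 2, 5 = 23 seats, so the divisor must be adjusted.
With modified divisor 1700: modified quotas P4 3.957, P1 1.055, P2 1.222, P7 1.535, P3 2.439, P6 1.182, P5 3.196.
Rounding up: P4 4, P1 2, P2 2, P7 2, P3 3, P6 2, P5 4 (total 19).
P6 receives 2.

2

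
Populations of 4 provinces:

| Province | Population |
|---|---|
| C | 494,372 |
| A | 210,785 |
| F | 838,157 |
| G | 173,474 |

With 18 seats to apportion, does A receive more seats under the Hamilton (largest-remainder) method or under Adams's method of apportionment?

Hamilton: C 5, A 2, F 9, G 2.
Adams: C 5, A 3, F 8, G 2.
A gets 2 under Hamilton and 3 under Adams.

Adams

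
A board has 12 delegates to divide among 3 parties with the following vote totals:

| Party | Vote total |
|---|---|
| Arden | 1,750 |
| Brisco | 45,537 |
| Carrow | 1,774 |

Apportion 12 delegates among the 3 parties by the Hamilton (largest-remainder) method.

The standard divisor is 49061/12 ≈ 4088.417.
Standard quotas: Arden 0.4280, Brisco 11.1381, Carrow 0.4339.
Lower quotas: Arden 0, Brisco 11, Carrow 0 (sum 11, leaving 1 seat).
Remainders in descending order: Carrow 0.4339, Arden 0.4280, Brisco 0.1381.
The surplus seat goes to Carrow.

Arden 0; Brisco 11; Carrow 1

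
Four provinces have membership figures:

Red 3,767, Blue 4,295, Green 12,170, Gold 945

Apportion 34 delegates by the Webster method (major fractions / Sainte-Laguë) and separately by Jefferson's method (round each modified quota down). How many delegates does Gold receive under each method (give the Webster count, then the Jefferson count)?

Webster: Red 6, Blue 7, Green 19, Gold 2.
Jefferson: Red 6, Blue 7, Green 20, Gold 1.
Gold gets 2 under Webster and 1 under Jefferson.

2 and 1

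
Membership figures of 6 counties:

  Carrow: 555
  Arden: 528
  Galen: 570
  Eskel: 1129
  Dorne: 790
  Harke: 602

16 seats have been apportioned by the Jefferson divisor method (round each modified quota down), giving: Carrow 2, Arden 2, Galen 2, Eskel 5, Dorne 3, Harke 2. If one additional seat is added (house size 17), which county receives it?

Priority for the next seat is population ÷ (current seats + 1).
Priorities: Carrow 185.000, Arden 176.000, Galen 190.000, Eskel 188.167, Dorne 197.500, Harke 200.667.
Highest priority: Harke.

Harke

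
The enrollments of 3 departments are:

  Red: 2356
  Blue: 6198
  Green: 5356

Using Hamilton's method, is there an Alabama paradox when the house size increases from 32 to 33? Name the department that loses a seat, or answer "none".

Red

At 32 seats: Red 6, Blue 14, Green 12.
At 33 seats: Red 5, Blue 15, Green 13.
Red drops from 6 to 5.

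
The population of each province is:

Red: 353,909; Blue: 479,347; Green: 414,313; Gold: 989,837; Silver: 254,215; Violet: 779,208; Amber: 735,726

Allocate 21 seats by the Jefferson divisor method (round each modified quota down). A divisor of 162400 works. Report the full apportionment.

Red=2, Blue=2, Green=2, Gold=6, Silver=1, Violet=4, Amber=4

With modified divisor 162400: modified quotas Red 2.179, Blue 2.952, Green 2.551, Gold 6.095, Silver 1.565, Violet 4.798, Amber 4.530.
Rounding down: Red 2, Blue 2, Green 2, Gold 6, Silver 1, Violet 4, Amber 4 (total 21).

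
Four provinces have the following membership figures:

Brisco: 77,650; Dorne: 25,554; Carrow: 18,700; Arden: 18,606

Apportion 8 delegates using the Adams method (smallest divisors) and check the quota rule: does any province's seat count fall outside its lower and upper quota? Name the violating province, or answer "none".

Standard quotas: Brisco 4.421, Dorne 1.455, Carrow 1.065, Arden 1.059.
Adams allocation: Brisco 4, Dorne 2, Carrow 1, Arden 1.
Every allocation lies between the lower and upper quota.

none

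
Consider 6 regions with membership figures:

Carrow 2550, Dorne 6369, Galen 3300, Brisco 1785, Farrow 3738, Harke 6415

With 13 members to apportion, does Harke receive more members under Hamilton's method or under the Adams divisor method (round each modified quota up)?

Hamilton: Carrow 1, Dorne 3, Galen 2, Brisco 1, Farrow 2, Harke 4.
Adams: Carrow 2, Dorne 3, Galen 2, Brisco 1, Farrow 2, Harke 3.
Harke gets 4 under Hamilton and 3 under Adams.

Hamilton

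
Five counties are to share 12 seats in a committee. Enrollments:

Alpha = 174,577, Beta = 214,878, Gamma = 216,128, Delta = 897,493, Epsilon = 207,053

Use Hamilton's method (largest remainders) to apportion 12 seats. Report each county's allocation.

Standard divisor: 1710129 ÷ 12 ≈ 142510.75.
Standard quotas: Alpha 1.2250, Beta 1.5078, Gamma 1.5166, Delta 6.2977, Epsilon 1.4529.
Lower quotas: Alpha 1, Beta 1, Gamma 1, Delta 6, Epsilon 1 (sum 10, leaving 2 seats).
Remainders in descending order: Gamma 0.5166, Beta 0.5078, Epsilon 0.4529, Delta 0.2977, Alpha 0.2250.
Largest remainders: Gamma, Beta receive the extra seats.

Alpha 1, Beta 2, Gamma 2, Delta 6, Epsilon 1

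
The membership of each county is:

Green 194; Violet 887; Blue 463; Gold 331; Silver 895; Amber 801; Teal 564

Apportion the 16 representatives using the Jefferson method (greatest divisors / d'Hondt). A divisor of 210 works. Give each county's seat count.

Green 0, Violet 4, Blue 2, Gold 1, Silver 4, Amber 3, Teal 2

With modified divisor 210: modified quotas Green 0.924, Violet 4.224, Blue 2.205, Gold 1.576, Silver 4.262, Amber 3.814, Teal 2.686.
Rounding down: Green 0, Violet 4, Blue 2, Gold 1, Silver 4, Amber 3, Teal 2 (total 16).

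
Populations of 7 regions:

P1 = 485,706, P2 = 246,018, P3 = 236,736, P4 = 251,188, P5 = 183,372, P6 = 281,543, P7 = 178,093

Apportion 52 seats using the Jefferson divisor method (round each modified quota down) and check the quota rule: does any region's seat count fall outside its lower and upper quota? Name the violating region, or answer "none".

none

Standard quotas: P1 13.560, P2 6.868, P3 6.609, P4 7.012, P5 5.119, P6 7.860, P7 4.972.
Jefferson allocation: P1 14, P2 7, P3 6, P4 7, P5 5, P6 8, P7 5.
Every allocation lies between the lower and upper quota.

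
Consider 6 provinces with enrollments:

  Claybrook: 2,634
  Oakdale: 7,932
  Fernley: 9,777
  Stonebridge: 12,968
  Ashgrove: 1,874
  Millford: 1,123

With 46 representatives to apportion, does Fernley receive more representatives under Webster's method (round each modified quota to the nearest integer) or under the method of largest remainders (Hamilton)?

Webster: Claybrook 3, Oakdale 10, Fernley 13, Stonebridge 17, Ashgrove 2, Millford 1.
Hamilton: Claybrook 3, Oakdale 10, Fernley 12, Stonebridge 17, Ashgrove 2, Millford 2.
Fernley gets 13 under Webster and 12 under Hamilton.

Webster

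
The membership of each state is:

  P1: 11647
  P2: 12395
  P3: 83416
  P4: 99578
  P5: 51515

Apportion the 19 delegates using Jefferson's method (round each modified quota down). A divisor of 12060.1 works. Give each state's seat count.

P1 0; P2 1; P3 6; P4 8; P5 4

With modified divisor 12060.1: modified quotas P1 0.966, P2 1.028, P3 6.917, P4 8.257, P5 4.272.
Rounding down: P1 0, P2 1, P3 6, P4 8, P5 4 (total 19).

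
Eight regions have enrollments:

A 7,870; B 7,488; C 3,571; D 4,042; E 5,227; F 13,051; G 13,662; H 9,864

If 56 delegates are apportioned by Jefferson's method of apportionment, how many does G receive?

12

Standard divisor 64775/56 ≈ 1156.696; standard quotas: A 6.804, B 6.474, C 3.087, D 3.494, E 4.519, F 11.283, G 11.811, H 8.528.
Rounding down gives 6, 6, 3, 3, 4, 11, 11, 8 = 52 seats, so the divisor must be adjusted.
With modified divisor 1080: modified quotas A 7.287, B 6.933, C 3.306, D 3.743, E 4.840, F 12.084, G 12.650, H 9.133.
Rounding down: A 7, B 6, C 3, D 3, E 4, F 12, G 12, H 9 (total 56).
G receives 12.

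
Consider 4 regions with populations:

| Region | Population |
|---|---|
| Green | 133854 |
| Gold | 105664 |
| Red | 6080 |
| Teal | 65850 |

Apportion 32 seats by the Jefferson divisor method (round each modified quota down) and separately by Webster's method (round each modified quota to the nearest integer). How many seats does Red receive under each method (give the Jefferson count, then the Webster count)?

Jefferson: Green 14, Gold 11, Red 0, Teal 7.
Webster: Green 13, Gold 11, Red 1, Teal 7.
Red gets 0 under Jefferson and 1 under Webster.

0 and 1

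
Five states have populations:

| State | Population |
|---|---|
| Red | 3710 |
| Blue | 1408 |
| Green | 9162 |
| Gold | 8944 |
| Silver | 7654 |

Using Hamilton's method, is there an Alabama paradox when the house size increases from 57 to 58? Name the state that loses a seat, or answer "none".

At 57 seats: Red 7, Blue 3, Green 17, Gold 16, Silver 14.
At 58 seats: Red 7, Blue 3, Green 17, Gold 17, Silver 14.
No state's allocation decreased.

none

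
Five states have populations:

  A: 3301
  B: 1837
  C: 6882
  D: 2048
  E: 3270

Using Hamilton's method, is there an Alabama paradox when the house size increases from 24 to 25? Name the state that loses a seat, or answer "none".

B

At 24 seats: A 5, B 3, C 9, D 3, E 4.
At 25 seats: A 5, B 2, C 10, D 3, E 5.
B drops from 3 to 2.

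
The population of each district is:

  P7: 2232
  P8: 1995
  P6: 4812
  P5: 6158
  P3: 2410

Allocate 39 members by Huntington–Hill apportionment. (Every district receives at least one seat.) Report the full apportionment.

P7=5; P8=4; P6=11; P5=14; P3=5

With divisor 451: modified quotas P7 4.949, P8 4.424, P6 10.670, P5 13.654, P3 5.344.
Geometric-mean thresholds: P7 √(4·5)=4.472, P8 √(4·5)=4.472, P6 √(10·11)=10.488, P5 √(13·14)=13.491, P3 √(5·6)=5.477.
Each quota rounded against its threshold gives P7 5, P8 4, P6 11, P5 14, P3 5 (total 39).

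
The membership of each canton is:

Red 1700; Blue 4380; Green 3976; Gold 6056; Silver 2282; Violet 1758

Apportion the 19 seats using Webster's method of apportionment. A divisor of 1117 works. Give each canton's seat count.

With modified divisor 1117: modified quotas Red 1.522, Blue 3.921, Green 3.560, Gold 5.422, Silver 2.043, Violet 1.574.
Rounding to the nearest integer: Red 2, Blue 4, Green 4, Gold 5, Silver 2, Violet 2 (total 19).

Red: 2; Blue: 4; Green: 4; Gold: 5; Silver: 2; Violet: 2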